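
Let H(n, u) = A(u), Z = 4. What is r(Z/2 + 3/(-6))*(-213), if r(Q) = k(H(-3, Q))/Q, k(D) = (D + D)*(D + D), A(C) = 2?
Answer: -2272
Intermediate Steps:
H(n, u) = 2
k(D) = 4*D² (k(D) = (2*D)*(2*D) = 4*D²)
r(Q) = 16/Q (r(Q) = (4*2²)/Q = (4*4)/Q = 16/Q)
r(Z/2 + 3/(-6))*(-213) = (16/(4/2 + 3/(-6)))*(-213) = (16/(4*(½) + 3*(-⅙)))*(-213) = (16/(2 - ½))*(-213) = (16/(3/2))*(-213) = (16*(⅔))*(-213) = (32/3)*(-213) = -2272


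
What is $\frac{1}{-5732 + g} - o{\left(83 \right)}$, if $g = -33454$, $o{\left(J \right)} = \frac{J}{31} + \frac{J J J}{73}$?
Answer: $- \frac{694824837079}{88677918} \approx -7835.4$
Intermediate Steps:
$o{\left(J \right)} = \frac{J}{31} + \frac{J^{3}}{73}$ ($o{\left(J \right)} = J \frac{1}{31} + J^{2} J \frac{1}{73} = \frac{J}{31} + J^{3} \cdot \frac{1}{73} = \frac{J}{31} + \frac{J^{3}}{73}$)
$\frac{1}{-5732 + g} - o{\left(83 \right)} = \frac{1}{-5732 - 33454} - \left(\frac{1}{31} \cdot 83 + \frac{83^{3}}{73}\right) = \frac{1}{-39186} - \left(\frac{83}{31} + \frac{1}{73} \cdot 571787\right) = - \frac{1}{39186} - \left(\frac{83}{31} + \frac{571787}{73}\right) = - \frac{1}{39186} - \frac{17731456}{2263} = - \frac{694824837079}{88677918}$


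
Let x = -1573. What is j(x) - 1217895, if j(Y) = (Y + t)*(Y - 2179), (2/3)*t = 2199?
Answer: -7691971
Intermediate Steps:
t = 6597/2 (t = (3/2)*2199 = 6597/2 ≈ 3298.5)
j(Y) = (-2179 + Y)*(6597/2 + Y) (j(Y) = (Y + 6597/2)*(Y - 2179) = (6597/2 + Y)*(-2179 + Y) = (-2179 + Y)*(6597/2 + Y))
j(x) - 1217895 = (-14374863/2 + (-1573)**2 + (2239/2)*(-1573)) - 1217895 = (-14374863/2 + 2474329 - 3521947/2) - 1217895 = -6474076 - 1217895 = -7691971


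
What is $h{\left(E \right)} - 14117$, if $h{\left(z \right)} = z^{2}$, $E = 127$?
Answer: $2012$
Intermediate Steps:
$h{\left(E \right)} - 14117 = 127^{2} - 14117 = 16129 - 14117 = 2012$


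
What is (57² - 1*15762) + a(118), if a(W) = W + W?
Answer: -12277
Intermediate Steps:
a(W) = 2*W
(57² - 1*15762) + a(118) = (57² - 1*15762) + 2*118 = (3249 - 15762) + 236 = -12513 + 236 = -12277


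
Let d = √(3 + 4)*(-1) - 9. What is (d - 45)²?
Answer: (54 + √7)² ≈ 3208.7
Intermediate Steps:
d = -9 - √7 (d = √7*(-1) - 9 = -√7 - 9 = -9 - √7 ≈ -11.646)
(d - 45)² = ((-9 - √7) - 45)² = (-54 - √7)²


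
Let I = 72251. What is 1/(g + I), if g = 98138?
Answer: 1/170389 ≈ 5.8689e-6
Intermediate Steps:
1/(g + I) = 1/(98138 + 72251) = 1/170389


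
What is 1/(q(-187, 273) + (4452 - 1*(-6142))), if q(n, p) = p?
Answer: 1/10867 ≈ 9.2022e-5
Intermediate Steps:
1/(q(-187, 273) + (4452 - 1*(-6142))) = 1/(273 + (4452 - 1*(-6142))) = 1/(273 + (4452 + 6142)) = 1/(273 + 10594) = 1/10867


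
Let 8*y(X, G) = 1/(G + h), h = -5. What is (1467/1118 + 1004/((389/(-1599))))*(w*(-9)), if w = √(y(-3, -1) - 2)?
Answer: 5382786195*I*√291/1739608 ≈ 52784.0*I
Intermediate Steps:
y(X, G) = 1/(8*(-5 + G)) (y(X, G) = 1/(8*(G - 5)) = 1/(8*(-5 + G)))
w = I*√291/12 (w = √(1/(8*(-5 - 1)) - 2) = √((⅛)/(-6) - 2) = √((⅛)*(-⅙) - 2) = √(-1/48 - 2) = √(-97/48) = I*√291/12 ≈ 1.4216*I)
(1467/1118 + 1004/((389/(-1599))))*(w*(-9)) = (1467/1118 + 1004/((389/(-1599))))*((I*√291/12)*(-9)) = (1467*(1/1118) + 1004/((389*(-1/1599))))*(-3*I*√291/4) = (1467/1118 + 1004/(-389/1599))*(-3*I*√291/4) = (1467/1118 + 1004*(-1599/389))*(-3*I*√291/4) = (1467/1118 - 1605396/389)*(-3*I*√291/4) = -(-5382786195)*I*√291/1739608 = 5382786195*I*√291/1739608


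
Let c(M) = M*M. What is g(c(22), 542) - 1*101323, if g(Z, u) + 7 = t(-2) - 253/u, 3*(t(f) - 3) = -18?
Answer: -54922739/542 ≈ -1.0133e+5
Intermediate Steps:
t(f) = -3 (t(f) = 3 + (1/3)*(-18) = 3 - 6 = -3)
c(M) = M**2
g(Z, u) = -10 - 253/u (g(Z, u) = -7 + (-3 - 253/u) = -10 - 253/u)
g(c(22), 542) - 1*101323 = (-10 - 253/542) - 1*101323 = (-10 - 253*1/542) - 101323 = (-10 - 253/542) - 101323 = -5673/542 - 101323 = -54922739/542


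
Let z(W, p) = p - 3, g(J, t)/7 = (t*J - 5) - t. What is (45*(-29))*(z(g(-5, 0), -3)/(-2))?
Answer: -3915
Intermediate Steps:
g(J, t) = -35 - 7*t + 7*J*t (g(J, t) = 7*((t*J - 5) - t) = 7*((J*t - 5) - t) = 7*((-5 + J*t) - t) = 7*(-5 - t + J*t) = -35 - 7*t + 7*J*t)
z(W, p) = -3 + p
(45*(-29))*(z(g(-5, 0), -3)/(-2)) = (45*(-29))*((-3 - 3)/(-2)) = -(-7830)*(-1)/2 = -1305*3 = -3915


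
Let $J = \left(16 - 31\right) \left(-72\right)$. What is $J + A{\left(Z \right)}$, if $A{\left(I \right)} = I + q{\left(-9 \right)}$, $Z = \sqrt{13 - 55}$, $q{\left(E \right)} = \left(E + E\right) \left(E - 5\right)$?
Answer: $1332 + i \sqrt{42} \approx 1332.0 + 6.4807 i$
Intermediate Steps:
$q{\left(E \right)} = 2 E \left(-5 + E\right)$
$J = 1080$ ($J = \left(-15\right) \left(-72\right) = 1080$)
$Z = i \sqrt{42}$ ($Z = \sqrt{-42} = i \sqrt{42} \approx 6.4807 i$)
$A{\left(I \right)} = 252 + I$ ($A{\left(I \right)} = I + 2 \left(-9\right) \left(-5 - 9\right) = I + 2 \left(-9\right) \left(-14\right) = I + 252 = 252 + I$)
$J + A{\left(Z \right)} = 1080 + \left(252 + i \sqrt{42}\right) = 1332 + i \sqrt{42}$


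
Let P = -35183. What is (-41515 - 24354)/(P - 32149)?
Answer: 65869/67332 ≈ 0.97827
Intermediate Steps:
(-41515 - 24354)/(P - 32149) = (-41515 - 24354)/(-35183 - 32149) = -65869/(-67332) = -65869*(-1/67332) = 65869/67332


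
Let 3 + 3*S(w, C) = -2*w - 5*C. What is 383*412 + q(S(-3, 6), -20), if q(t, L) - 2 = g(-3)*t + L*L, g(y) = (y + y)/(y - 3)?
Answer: 158189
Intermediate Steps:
g(y) = 2*y/(-3 + y) (g(y) = (2*y)/(-3 + y) = 2*y/(-3 + y))
S(w, C) = -1 - 5*C/3 - 2*w/3 (S(w, C) = -1 + (-2*w - 5*C)/3 = -1 + (-5*C - 2*w)/3 = -1 + (-5*C/3 - 2*w/3) = -1 - 5*C/3 - 2*w/3)
q(t, L) = 2 + t + L**2 (q(t, L) = 2 + ((2*(-3)/(-3 - 3))*t + L*L) = 2 + ((2*(-3)/(-6))*t + L**2) = 2 + ((2*(-3)*(-1/6))*t + L**2) = 2 + (1*t + L**2) = 2 + (t + L**2) = 2 + t + L**2)
383*412 + q(S(-3, 6), -20) = 383*412 + (2 + (-1 - 5/3*6 - 2/3*(-3)) + (-20)**2) = 157796 + (2 + (-1 - 10 + 2) + 400) = 157796 + (2 - 9 + 400) = 157796 + 393 = 158189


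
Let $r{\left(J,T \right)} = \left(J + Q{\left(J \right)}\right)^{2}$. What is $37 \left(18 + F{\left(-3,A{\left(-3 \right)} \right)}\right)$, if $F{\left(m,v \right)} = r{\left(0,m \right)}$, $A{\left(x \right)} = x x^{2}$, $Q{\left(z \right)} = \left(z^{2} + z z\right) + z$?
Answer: $666$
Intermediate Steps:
$Q{\left(z \right)} = z + 2 z^{2}$ ($Q{\left(z \right)} = \left(z^{2} + z^{2}\right) + z = 2 z^{2} + z = z + 2 z^{2}$)
$A{\left(x \right)} = x^{3}$
$r{\left(J,T \right)} = \left(J + J \left(1 + 2 J\right)\right)^{2}$
$F{\left(m,v \right)} = 0$ ($F{\left(m,v \right)} = 4 \cdot 0^{2} \left(1 + 0\right)^{2} = 4 \cdot 0 \cdot 1^{2} = 4 \cdot 0 \cdot 1 = 0$)
$37 \left(18 + F{\left(-3,A{\left(-3 \right)} \right)}\right) = 37 \left(18 + 0\right) = 37 \cdot 18 = 666$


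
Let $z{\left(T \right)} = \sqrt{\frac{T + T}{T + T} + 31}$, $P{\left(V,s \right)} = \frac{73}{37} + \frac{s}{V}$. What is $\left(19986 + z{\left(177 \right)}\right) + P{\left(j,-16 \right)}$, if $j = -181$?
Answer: $\frac{133860047}{6697} + 4 \sqrt{2} \approx 19994.0$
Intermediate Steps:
$P{\left(V,s \right)} = \frac{73}{37} + \frac{s}{V}$ ($P{\left(V,s \right)} = 73 \cdot \frac{1}{37} + \frac{s}{V} = \frac{73}{37} + \frac{s}{V}$)
$z{\left(T \right)} = 4 \sqrt{2}$ ($z{\left(T \right)} = \sqrt{\frac{2 T}{2 T} + 31} = \sqrt{2 T \frac{1}{2 T} + 31} = \sqrt{1 + 31} = \sqrt{32} = 4 \sqrt{2}$)
$\left(19986 + z{\left(177 \right)}\right) + P{\left(j,-16 \right)} = \left(19986 + 4 \sqrt{2}\right) + \left(\frac{73}{37} - \frac{16}{-181}\right) = \left(19986 + 4 \sqrt{2}\right) + \left(\frac{73}{37} - - \frac{16}{181}\right) = \left(19986 + 4 \sqrt{2}\right) + \left(\frac{73}{37} + \frac{16}{181}\right) = \left(19986 + 4 \sqrt{2}\right) + \frac{13805}{6697} = \frac{133860047}{6697} + 4 \sqrt{2}$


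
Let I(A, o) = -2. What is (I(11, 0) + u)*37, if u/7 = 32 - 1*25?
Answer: 1739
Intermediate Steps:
u = 49 (u = 7*(32 - 1*25) = 7*(32 - 25) = 7*7 = 49)
(I(11, 0) + u)*37 = (-2 + 49)*37 = 47*37 = 1739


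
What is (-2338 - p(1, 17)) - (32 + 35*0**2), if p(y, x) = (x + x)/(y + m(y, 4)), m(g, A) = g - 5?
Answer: -7076/3 ≈ -2358.7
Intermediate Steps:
m(g, A) = -5 + g
p(y, x) = 2*x/(-5 + 2*y) (p(y, x) = (x + x)/(y + (-5 + y)) = (2*x)/(-5 + 2*y) = 2*x/(-5 + 2*y))
(-2338 - p(1, 17)) - (32 + 35*0**2) = (-2338 - 2*17/(-5 + 2*1)) - (32 + 35*0**2) = (-2338 - 2*17/(-5 + 2)) - (32 + 35*0) = (-2338 - 2*17/(-3)) - (32 + 0) = (-2338 - 2*17*(-1)/3) - 1*32 = (-2338 - 1*(-34/3)) - 32 = (-2338 + 34/3) - 32 = -6980/3 - 32 = -7076/3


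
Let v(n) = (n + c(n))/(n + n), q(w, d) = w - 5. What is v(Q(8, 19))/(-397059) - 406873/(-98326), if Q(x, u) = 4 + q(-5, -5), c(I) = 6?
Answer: 406873/98326 ≈ 4.1380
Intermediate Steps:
q(w, d) = -5 + w
Q(x, u) = -6 (Q(x, u) = 4 + (-5 - 5) = 4 - 10 = -6)
v(n) = (6 + n)/(2*n) (v(n) = (n + 6)/(n + n) = (6 + n)/((2*n)) = (6 + n)*(1/(2*n)) = (6 + n)/(2*n))
v(Q(8, 19))/(-397059) - 406873/(-98326) = ((½)*(6 - 6)/(-6))/(-397059) - 406873/(-98326) = ((½)*(-⅙)*0)*(-1/397059) - 406873*(-1/98326) = 0*(-1/397059) + 406873/98326 = 0 + 406873/98326 = 406873/98326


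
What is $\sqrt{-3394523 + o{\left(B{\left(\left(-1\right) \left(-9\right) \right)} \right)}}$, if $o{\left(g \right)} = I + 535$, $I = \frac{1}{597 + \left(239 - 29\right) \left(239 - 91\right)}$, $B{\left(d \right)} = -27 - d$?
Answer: $\frac{5 i \sqrt{136225491336255}}{31677} \approx 1842.3 i$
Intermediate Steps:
$I = \frac{1}{31677}$ ($I = \frac{1}{597 + 210 \cdot 148} = \frac{1}{597 + 31080} = \frac{1}{31677} \approx 3.1569 \cdot 10^{-5}$)
$o{\left(g \right)} = \frac{16947196}{31677}$ ($o{\left(g \right)} = \frac{1}{31677} + 535 = \frac{16947196}{31677}$)
$\sqrt{-3394523 + o{\left(B{\left(\left(-1\right) \left(-9\right) \right)} \right)}} = \sqrt{-3394523 + \frac{16947196}{31677}} = \sqrt{- \frac{107511357875}{31677}} = \frac{5 i \sqrt{136225491336255}}{31677}$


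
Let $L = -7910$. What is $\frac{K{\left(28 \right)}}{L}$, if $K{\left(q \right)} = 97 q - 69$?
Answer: $- \frac{2647}{7910} \approx -0.33464$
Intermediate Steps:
$K{\left(q \right)} = -69 + 97 q$
$\frac{K{\left(28 \right)}}{L} = \frac{-69 + 97 \cdot 28}{-7910} = \left(-69 + 2716\right) \left(- \frac{1}{7910}\right) = 2647 \left(- \frac{1}{7910}\right) = - \frac{2647}{7910}$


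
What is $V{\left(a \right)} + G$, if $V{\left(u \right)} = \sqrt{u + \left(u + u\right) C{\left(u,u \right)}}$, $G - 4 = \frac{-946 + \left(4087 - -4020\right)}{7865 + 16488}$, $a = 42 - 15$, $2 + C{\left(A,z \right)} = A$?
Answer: $\frac{14939}{3479} + 9 \sqrt{17} \approx 41.402$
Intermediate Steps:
$C{\left(A,z \right)} = -2 + A$
$a = 27$
$G = \frac{14939}{3479}$ ($G = 4 + \frac{-946 + \left(4087 - -4020\right)}{7865 + 16488} = 4 + \frac{-946 + \left(4087 + 4020\right)}{24353} = 4 + \left(-946 + 8107\right) \frac{1}{24353} = 4 + 7161 \cdot \frac{1}{24353} = 4 + \frac{1023}{3479} = \frac{14939}{3479} \approx 4.2941$)
$V{\left(u \right)} = \sqrt{u + 2 u \left(-2 + u\right)}$ ($V{\left(u \right)} = \sqrt{u + \left(u + u\right) \left(-2 + u\right)} = \sqrt{u + 2 u \left(-2 + u\right)}$)
$V{\left(a \right)} + G = \sqrt{27 \left(-3 + 2 \cdot 27\right)} + \frac{14939}{3479} = \sqrt{27 \left(-3 + 54\right)} + \frac{14939}{3479} = \sqrt{27 \cdot 51} + \frac{14939}{3479} = \sqrt{1377} + \frac{14939}{3479} = 9 \sqrt{17} + \frac{14939}{3479} = \frac{14939}{3479} + 9 \sqrt{17}$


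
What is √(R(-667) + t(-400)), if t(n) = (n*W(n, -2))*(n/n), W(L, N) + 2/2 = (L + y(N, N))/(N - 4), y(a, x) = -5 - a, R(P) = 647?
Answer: I*√232377/3 ≈ 160.69*I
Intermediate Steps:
W(L, N) = -1 + (-5 + L - N)/(-4 + N) (W(L, N) = -1 + (L + (-5 - N))/(N - 4) = -1 + (-5 + L - N)/(-4 + N))
t(n) = n*(-½ - n/6) (t(n) = (n*((-1 + n - 2*(-2))/(-4 - 2)))*(n/n) = (n*((-1 + n + 4)/(-6)))*1 = (n*(-(3 + n)/6))*1 = (n*(-½ - n/6))*1 = n*(-½ - n/6))
√(R(-667) + t(-400)) = √(647 - ⅙*(-400)*(3 - 400)) = √(647 - ⅙*(-400)*(-397)) = √(647 - 79400/3) = √(-77459/3) = I*√232377/3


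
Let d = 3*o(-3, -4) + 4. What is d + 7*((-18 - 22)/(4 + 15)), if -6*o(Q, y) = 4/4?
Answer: -427/38 ≈ -11.237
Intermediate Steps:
o(Q, y) = -⅙ (o(Q, y) = -2/(3*4) = -⅙*1 = -⅙)
d = 7/2 (d = 3*(-⅙) + 4 = -½ + 4 = 7/2 ≈ 3.5000)
d + 7*((-18 - 22)/(4 + 15)) = 7/2 + 7*((-18 - 22)/(4 + 15)) = 7/2 + 7*(-40/19) = 7/2 - 280/19 = -427/38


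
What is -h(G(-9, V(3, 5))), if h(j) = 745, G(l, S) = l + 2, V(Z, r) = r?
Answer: -745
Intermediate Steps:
G(l, S) = 2 + l
-h(G(-9, V(3, 5))) = -1*745 = -745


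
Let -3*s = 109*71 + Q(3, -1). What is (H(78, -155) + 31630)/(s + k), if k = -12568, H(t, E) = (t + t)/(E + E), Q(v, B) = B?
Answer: -7353858/3521755 ≈ -2.0881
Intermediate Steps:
H(t, E) = t/E (H(t, E) = (2*t)/((2*E)) = (2*t)*(1/(2*E)) = t/E)
s = -7738/3 (s = -(109*71 - 1)/3 = -(7739 - 1)/3 = -⅓*7738 = -7738/3 ≈ -2579.3)
(H(78, -155) + 31630)/(s + k) = (78/(-155) + 31630)/(-7738/3 - 12568) = (78*(-1/155) + 31630)/(-45442/3) = (-78/155 + 31630)*(-3/45442) = (4902572/155)*(-3/45442) = -7353858/3521755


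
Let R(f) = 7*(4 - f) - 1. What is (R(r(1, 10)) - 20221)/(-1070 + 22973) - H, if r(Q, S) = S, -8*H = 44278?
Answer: 3253889/588 ≈ 5533.8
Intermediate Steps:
H = -22139/4 (H = -⅛*44278 = -22139/4 ≈ -5534.8)
R(f) = 27 - 7*f (R(f) = (28 - 7*f) - 1 = 27 - 7*f)
(R(r(1, 10)) - 20221)/(-1070 + 22973) - H = ((27 - 7*10) - 20221)/(-1070 + 22973) - 1*(-22139/4) = ((27 - 70) - 20221)/21903 + 22139/4 = (-43 - 20221)*(1/21903) + 22139/4 = -20264*1/21903 + 22139/4 = -136/147 + 22139/4 = 3253889/588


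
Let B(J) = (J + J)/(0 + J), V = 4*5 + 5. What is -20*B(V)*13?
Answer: -520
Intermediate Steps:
V = 25 (V = 20 + 5 = 25)
B(J) = 2 (B(J) = (2*J)/J = 2)
-20*B(V)*13 = -20*2*13 = -40*13 = -520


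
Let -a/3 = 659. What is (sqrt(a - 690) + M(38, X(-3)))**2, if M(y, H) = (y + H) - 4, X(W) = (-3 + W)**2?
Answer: (70 + I*sqrt(2667))**2 ≈ 2233.0 + 7230.0*I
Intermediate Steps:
a = -1977 (a = -3*659 = -1977)
M(y, H) = -4 + H + y (M(y, H) = (H + y) - 4 = -4 + H + y)
(sqrt(a - 690) + M(38, X(-3)))**2 = (sqrt(-1977 - 690) + (-4 + (-3 - 3)**2 + 38))**2 = (sqrt(-2667) + (-4 + (-6)**2 + 38))**2 = (I*sqrt(2667) + (-4 + 36 + 38))**2 = (I*sqrt(2667) + 70)**2 = (70 + I*sqrt(2667))**2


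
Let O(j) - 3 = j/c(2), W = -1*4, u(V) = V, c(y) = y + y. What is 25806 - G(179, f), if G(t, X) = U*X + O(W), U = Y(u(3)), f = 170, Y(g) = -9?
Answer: 27334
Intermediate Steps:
c(y) = 2*y
U = -9
W = -4
O(j) = 3 + j/4 (O(j) = 3 + j/((2*2)) = 3 + j/4)
G(t, X) = 2 - 9*X (G(t, X) = -9*X + (3 + (¼)*(-4)) = -9*X + (3 - 1) = -9*X + 2 = 2 - 9*X)
25806 - G(179, f) = 25806 - (2 - 9*170) = 25806 - (2 - 1530) = 25806 - 1*(-1528) = 25806 + 1528 = 27334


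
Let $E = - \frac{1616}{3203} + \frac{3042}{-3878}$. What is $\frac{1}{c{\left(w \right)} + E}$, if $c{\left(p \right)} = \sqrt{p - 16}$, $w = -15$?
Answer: $- \frac{49717150470379}{1259807688046328} - \frac{38571763520689 i \sqrt{31}}{1259807688046328} \approx -0.039464 - 0.17047 i$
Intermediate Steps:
$E = - \frac{8005187}{6210617}$ ($E = \left(-1616\right) \frac{1}{3203} + 3042 \left(- \frac{1}{3878}\right) = - \frac{1616}{3203} - \frac{1521}{1939} = - \frac{8005187}{6210617} \approx -1.289$)
$c{\left(p \right)} = \sqrt{-16 + p}$
$\frac{1}{c{\left(w \right)} + E} = \frac{1}{\sqrt{-16 - 15} - \frac{8005187}{6210617}} = \frac{1}{\sqrt{-31} - \frac{8005187}{6210617}} = \frac{1}{i \sqrt{31} - \frac{8005187}{6210617}} = \frac{1}{- \frac{8005187}{6210617} + i \sqrt{31}}$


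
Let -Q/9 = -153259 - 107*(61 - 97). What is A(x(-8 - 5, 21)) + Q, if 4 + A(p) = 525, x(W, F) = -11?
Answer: 1345184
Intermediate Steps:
A(p) = 521 (A(p) = -4 + 525 = 521)
Q = 1344663 (Q = -9*(-153259 - 107*(61 - 97)) = -9*(-153259 - 107*(-36)) = -9*(-153259 - 1*(-3852)) = -9*(-153259 + 3852) = -9*(-149407) = 1344663)
A(x(-8 - 5, 21)) + Q = 521 + 1344663 = 1345184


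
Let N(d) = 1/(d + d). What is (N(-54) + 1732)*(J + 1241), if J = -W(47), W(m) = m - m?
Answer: 232135255/108 ≈ 2.1494e+6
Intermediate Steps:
W(m) = 0
N(d) = 1/(2*d)
J = 0 (J = -1*0 = 0)
(N(-54) + 1732)*(J + 1241) = ((½)/(-54) + 1732)*(0 + 1241) = ((½)*(-1/54) + 1732)*1241 = (-1/108 + 1732)*1241 = (187055/108)*1241 = 232135255/108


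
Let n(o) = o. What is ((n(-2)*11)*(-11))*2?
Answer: 484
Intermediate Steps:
((n(-2)*11)*(-11))*2 = (-2*11*(-11))*2 = -22*(-11)*2 = 242*2 = 484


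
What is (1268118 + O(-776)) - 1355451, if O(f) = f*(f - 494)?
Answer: 898187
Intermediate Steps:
O(f) = f*(-494 + f)
(1268118 + O(-776)) - 1355451 = (1268118 - 776*(-494 - 776)) - 1355451 = (1268118 - 776*(-1270)) - 1355451 = (1268118 + 985520) - 1355451 = 2253638 - 1355451 = 898187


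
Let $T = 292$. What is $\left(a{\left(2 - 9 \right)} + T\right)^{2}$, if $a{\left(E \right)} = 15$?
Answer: $94249$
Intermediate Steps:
$\left(a{\left(2 - 9 \right)} + T\right)^{2} = \left(15 + 292\right)^{2} = 307^{2} = 94249$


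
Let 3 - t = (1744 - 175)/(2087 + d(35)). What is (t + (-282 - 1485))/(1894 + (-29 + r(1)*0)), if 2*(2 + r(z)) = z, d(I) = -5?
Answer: -1224739/1294310 ≈ -0.94625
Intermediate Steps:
r(z) = -2 + z/2
t = 1559/694 (t = 3 - (1744 - 175)/(2087 - 5) = 3 - 1569/2082 = 3 - 1*523/694 = 3 - 523/694 = 1559/694 ≈ 2.2464)
(t + (-282 - 1485))/(1894 + (-29 + r(1)*0)) = (1559/694 + (-282 - 1485))/(1894 + (-29 + (-2 + (½)*1)*0)) = (1559/694 - 1767)/(1894 + (-29 + (-2 + ½)*0)) = -1224739/(694*(1894 + (-29 - 3/2*0))) = -1224739/(694*(1894 + (-29 + 0))) = -1224739/(694*(1894 - 29)) = -1224739/694/1865 = -1224739/694*1/1865 = -1224739/1294310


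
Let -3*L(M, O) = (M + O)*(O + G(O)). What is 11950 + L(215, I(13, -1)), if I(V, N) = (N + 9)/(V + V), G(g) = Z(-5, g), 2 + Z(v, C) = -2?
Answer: 2064334/169 ≈ 12215.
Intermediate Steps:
Z(v, C) = -4 (Z(v, C) = -2 - 2 = -4)
G(g) = -4
I(V, N) = (9 + N)/(2*V) (I(V, N) = (9 + N)/((2*V)) = (9 + N)*(1/(2*V)) = (9 + N)/(2*V))
L(M, O) = -(-4 + O)*(M + O)/3 (L(M, O) = -(M + O)*(O - 4)/3 = -(M + O)*(-4 + O)/3 = -(-4 + O)*(M + O)/3)
11950 + L(215, I(13, -1)) = 11950 + (-(9 - 1)²/676/3 + (4/3)*215 + 4*((½)*(9 - 1)/13)/3 - ⅓*215*(½)*(9 - 1)/13) = 11950 + (-((½)*(1/13)*8)²/3 + 860/3 + 4*((½)*(1/13)*8)/3 - ⅓*215*(½)*(1/13)*8) = 11950 + (-(4/13)²/3 + 860/3 + (4/3)*(4/13) - ⅓*215*4/13) = 11950 + (-⅓*16/169 + 860/3 + 16/39 - 860/39) = 11950 + (-16/507 + 860/3 + 16/39 - 860/39) = 11950 + 44784/169 = 2064334/169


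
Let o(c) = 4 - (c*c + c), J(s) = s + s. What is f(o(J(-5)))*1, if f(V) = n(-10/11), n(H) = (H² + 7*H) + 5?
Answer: -65/121 ≈ -0.53719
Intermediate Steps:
n(H) = 5 + H² + 7*H
J(s) = 2*s
o(c) = 4 - c - c² (o(c) = 4 - (c² + c) = 4 - (c + c²) = 4 + (-c - c²) = 4 - c - c²)
f(V) = -65/121 (f(V) = 5 + (-10/11)² + 7*(-10/11) = 5 + 100/121 - 70/11 = -65/121)
f(o(J(-5)))*1 = -65/121*1 = -65/121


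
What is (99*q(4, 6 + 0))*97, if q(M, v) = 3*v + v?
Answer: 230472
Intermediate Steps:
q(M, v) = 4*v
(99*q(4, 6 + 0))*97 = (99*(4*(6 + 0)))*97 = (99*(4*6))*97 = (99*24)*97 = 2376*97 = 230472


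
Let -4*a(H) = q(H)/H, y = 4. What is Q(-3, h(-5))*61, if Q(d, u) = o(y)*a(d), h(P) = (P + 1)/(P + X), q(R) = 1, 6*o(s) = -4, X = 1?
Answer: -61/18 ≈ -3.3889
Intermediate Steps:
o(s) = -⅔ (o(s) = (⅙)*(-4) = -⅔)
a(H) = -1/(4*H)
h(P) = 1 (h(P) = (P + 1)/(P + 1) = (1 + P)/(1 + P) = 1)
Q(d, u) = 1/(6*d) (Q(d, u) = -(-1)/(6*d) = 1/(6*d))
Q(-3, h(-5))*61 = ((⅙)/(-3))*61 = ((⅙)*(-⅓))*61 = -1/18*61 = -61/18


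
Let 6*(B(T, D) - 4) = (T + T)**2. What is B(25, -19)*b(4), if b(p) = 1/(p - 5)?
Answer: -1262/3 ≈ -420.67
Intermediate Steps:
b(p) = 1/(-5 + p)
B(T, D) = 4 + 2*T**2/3 (B(T, D) = 4 + (T + T)**2/6 = 4 + (2*T)**2/6 = 4 + (4*T**2)/6 = 4 + 2*T**2/3)
B(25, -19)*b(4) = (4 + (2/3)*25**2)/(-5 + 4) = (4 + (2/3)*625)/(-1) = (4 + 1250/3)*(-1) = (1262/3)*(-1) = -1262/3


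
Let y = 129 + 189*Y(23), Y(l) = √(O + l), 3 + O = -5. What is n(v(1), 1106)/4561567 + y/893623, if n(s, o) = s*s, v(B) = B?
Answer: 589335766/4076321187241 + 189*√15/893623 ≈ 0.00096371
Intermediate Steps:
O = -8 (O = -3 - 5 = -8)
Y(l) = √(-8 + l)
n(s, o) = s²
y = 129 + 189*√15 (y = 129 + 189*√(-8 + 23) = 129 + 189*√15 ≈ 860.99)
n(v(1), 1106)/4561567 + y/893623 = 1²/4561567 + (129 + 189*√15)/893623 = 1*(1/4561567) + (129 + 189*√15)*(1/893623) = 1/4561567 + (129/893623 + 189*√15/893623) = 589335766/4076321187241 + 189*√15/893623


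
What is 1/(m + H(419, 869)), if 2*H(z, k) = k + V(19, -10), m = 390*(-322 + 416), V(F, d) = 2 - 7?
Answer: 1/37092 ≈ 2.6960e-5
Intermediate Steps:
V(F, d) = -5
m = 36660 (m = 390*94 = 36660)
H(z, k) = -5/2 + k/2 (H(z, k) = (k - 5)/2 = (-5 + k)/2 = -5/2 + k/2)
1/(m + H(419, 869)) = 1/(36660 + (-5/2 + (½)*869)) = 1/(36660 + (-5/2 + 869/2)) = 1/(36660 + 432) = 1/37092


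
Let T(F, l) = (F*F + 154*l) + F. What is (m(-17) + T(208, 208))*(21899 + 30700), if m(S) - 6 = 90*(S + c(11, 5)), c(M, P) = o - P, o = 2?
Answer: 3877072290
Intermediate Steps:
c(M, P) = 2 - P
T(F, l) = F + F² + 154*l (T(F, l) = (F² + 154*l) + F = F + F² + 154*l)
m(S) = -264 + 90*S (m(S) = 6 + 90*(S + (2 - 1*5)) = 6 + 90*(S + (2 - 5)) = 6 + 90*(S - 3) = 6 + 90*(-3 + S) = 6 + (-270 + 90*S) = -264 + 90*S)
(m(-17) + T(208, 208))*(21899 + 30700) = ((-264 + 90*(-17)) + (208 + 208² + 154*208))*(21899 + 30700) = ((-264 - 1530) + (208 + 43264 + 32032))*52599 = (-1794 + 75504)*52599 = 73710*52599 = 3877072290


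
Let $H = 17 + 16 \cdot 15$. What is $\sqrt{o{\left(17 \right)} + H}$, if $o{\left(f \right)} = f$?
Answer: $\sqrt{274} \approx 16.553$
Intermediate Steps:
$H = 257$ ($H = 17 + 240 = 257$)
$\sqrt{o{\left(17 \right)} + H} = \sqrt{17 + 257} = \sqrt{274}$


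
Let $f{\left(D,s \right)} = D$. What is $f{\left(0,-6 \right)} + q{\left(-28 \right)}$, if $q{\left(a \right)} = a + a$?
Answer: $-56$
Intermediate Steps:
$q{\left(a \right)} = 2 a$
$f{\left(0,-6 \right)} + q{\left(-28 \right)} = 0 + 2 \left(-28\right) = 0 - 56 = -56$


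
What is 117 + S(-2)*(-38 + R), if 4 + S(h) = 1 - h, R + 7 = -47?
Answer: 209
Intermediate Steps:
R = -54 (R = -7 - 47 = -54)
S(h) = -3 - h (S(h) = -4 + (1 - h) = -3 - h)
117 + S(-2)*(-38 + R) = 117 + (-3 - 1*(-2))*(-38 - 54) = 117 + (-3 + 2)*(-92) = 117 - 1*(-92) = 117 + 92 = 209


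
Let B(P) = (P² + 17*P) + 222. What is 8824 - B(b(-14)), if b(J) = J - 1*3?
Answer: 8602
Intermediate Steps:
b(J) = -3 + J (b(J) = J - 3 = -3 + J)
B(P) = 222 + P² + 17*P
8824 - B(b(-14)) = 8824 - (222 + (-3 - 14)² + 17*(-3 - 14)) = 8824 - (222 + (-17)² + 17*(-17)) = 8824 - (222 + 289 - 289) = 8824 - 1*222 = 8824 - 222 = 8602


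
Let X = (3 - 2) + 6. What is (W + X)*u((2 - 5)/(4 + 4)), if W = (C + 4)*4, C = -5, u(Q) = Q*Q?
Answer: 27/64 ≈ 0.42188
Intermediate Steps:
u(Q) = Q²
X = 7 (X = 1 + 6 = 7)
W = -4 (W = (-5 + 4)*4 = -1*4 = -4)
(W + X)*u((2 - 5)/(4 + 4)) = (-4 + 7)*((2 - 5)/(4 + 4))² = 3*(-3/8)² = 3*(9/64) = 27/64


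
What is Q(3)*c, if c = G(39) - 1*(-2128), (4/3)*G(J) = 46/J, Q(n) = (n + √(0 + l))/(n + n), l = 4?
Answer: 276755/156 ≈ 1774.1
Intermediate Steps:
Q(n) = (2 + n)/(2*n) (Q(n) = (n + √(0 + 4))/(n + n) = (n + √4)/((2*n)) = (n + 2)*(1/(2*n)) = (2 + n)*(1/(2*n)) = (2 + n)/(2*n))
G(J) = 69/(2*J) (G(J) = 3*(46/J)/4 = 69/(2*J))
c = 55351/26 (c = (69/2)/39 - 1*(-2128) = (69/2)*(1/39) + 2128 = 23/26 + 2128 = 55351/26 ≈ 2128.9)
Q(3)*c = ((½)*(2 + 3)/3)*(55351/26) = ((½)*(⅓)*5)*(55351/26) = (⅚)*(55351/26) = 276755/156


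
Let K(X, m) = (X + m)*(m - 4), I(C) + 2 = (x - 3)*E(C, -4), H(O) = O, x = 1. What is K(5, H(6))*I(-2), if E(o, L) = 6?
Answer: -308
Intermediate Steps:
I(C) = -14 (I(C) = -2 + (1 - 3)*6 = -2 - 2*6 = -2 - 12 = -14)
K(X, m) = (-4 + m)*(X + m) (K(X, m) = (X + m)*(-4 + m) = (-4 + m)*(X + m))
K(5, H(6))*I(-2) = (6² - 4*5 - 4*6 + 5*6)*(-14) = (36 - 20 - 24 + 30)*(-14) = 22*(-14) = -308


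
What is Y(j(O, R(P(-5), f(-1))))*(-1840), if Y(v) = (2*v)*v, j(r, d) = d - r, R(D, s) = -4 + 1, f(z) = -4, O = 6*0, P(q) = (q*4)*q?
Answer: -33120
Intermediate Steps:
P(q) = 4*q² (P(q) = (4*q)*q = 4*q²)
O = 0
R(D, s) = -3
Y(v) = 2*v²
Y(j(O, R(P(-5), f(-1))))*(-1840) = (2*(-3 - 1*0)²)*(-1840) = (2*(-3 + 0)²)*(-1840) = (2*(-3)²)*(-1840) = (2*9)*(-1840) = 18*(-1840) = -33120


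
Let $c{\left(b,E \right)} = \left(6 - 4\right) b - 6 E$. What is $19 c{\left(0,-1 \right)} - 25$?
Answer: $89$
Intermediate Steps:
$c{\left(b,E \right)} = - 6 E + 2 b$ ($c{\left(b,E \right)} = \left(6 - 4\right) b - 6 E = 2 b - 6 E = - 6 E + 2 b$)
$19 c{\left(0,-1 \right)} - 25 = 19 \left(\left(-6\right) \left(-1\right) + 2 \cdot 0\right) - 25 = 19 \left(6 + 0\right) - 25 = 19 \cdot 6 - 25 = 114 - 25 = 89$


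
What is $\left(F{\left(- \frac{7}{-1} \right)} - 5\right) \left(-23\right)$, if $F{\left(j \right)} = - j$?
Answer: $276$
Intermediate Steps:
$\left(F{\left(- \frac{7}{-1} \right)} - 5\right) \left(-23\right) = \left(- \frac{-7}{-1} - 5\right) \left(-23\right) = \left(- \left(-7\right) \left(-1\right) - 5\right) \left(-23\right) = \left(\left(-1\right) 7 - 5\right) \left(-23\right) = \left(-7 - 5\right) \left(-23\right) = \left(-12\right) \left(-23\right) = 276$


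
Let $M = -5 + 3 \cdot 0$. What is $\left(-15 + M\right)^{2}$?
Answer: $400$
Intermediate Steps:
$M = -5$ ($M = -5 + 0 = -5$)
$\left(-15 + M\right)^{2} = \left(-15 - 5\right)^{2} = \left(-20\right)^{2} = 400$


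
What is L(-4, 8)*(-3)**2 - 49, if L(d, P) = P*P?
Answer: 527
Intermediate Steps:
L(d, P) = P**2
L(-4, 8)*(-3)**2 - 49 = 8**2*(-3)**2 - 49 = 64*9 - 49 = 576 - 49 = 527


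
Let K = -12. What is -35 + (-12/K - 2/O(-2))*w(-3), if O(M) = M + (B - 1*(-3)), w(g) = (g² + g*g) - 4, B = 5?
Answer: -77/3 ≈ -25.667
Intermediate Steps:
w(g) = -4 + 2*g² (w(g) = (g² + g²) - 4 = 2*g² - 4 = -4 + 2*g²)
O(M) = 8 + M (O(M) = M + (5 - 1*(-3)) = M + (5 + 3) = M + 8 = 8 + M)
-35 + (-12/K - 2/O(-2))*w(-3) = -35 + (-12/(-12) - 2/(8 - 2))*(-4 + 2*(-3)²) = -35 + (-12*(-1/12) - 2/6)*(-4 + 2*9) = -35 + (1 - 2*⅙)*(-4 + 18) = -35 + (1 - ⅓)*14 = -35 + (⅔)*14 = -35 + 28/3 = -77/3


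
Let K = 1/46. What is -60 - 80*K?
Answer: -1420/23 ≈ -61.739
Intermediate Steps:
K = 1/46 ≈ 0.021739
-60 - 80*K = -60 - 80*1/46 = -60 - 40/23 = -1420/23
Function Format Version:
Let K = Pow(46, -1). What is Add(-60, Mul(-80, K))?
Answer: Rational(-1420, 23) ≈ -61.739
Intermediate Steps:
K = Rational(1, 46) ≈ 0.021739
Add(-60, Mul(-80, K)) = Add(-60, Mul(-80, Rational(1, 46))) = Add(-60, Rational(-40, 23)) = Rational(-1420, 23)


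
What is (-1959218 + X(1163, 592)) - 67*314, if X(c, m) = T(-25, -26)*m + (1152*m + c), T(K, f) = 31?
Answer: -1278757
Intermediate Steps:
X(c, m) = c + 1183*m (X(c, m) = 31*m + (1152*m + c) = 31*m + (c + 1152*m) = c + 1183*m)
(-1959218 + X(1163, 592)) - 67*314 = (-1959218 + (1163 + 1183*592)) - 67*314 = (-1959218 + (1163 + 700336)) - 21038 = (-1959218 + 701499) - 21038 = -1257719 - 21038 = -1278757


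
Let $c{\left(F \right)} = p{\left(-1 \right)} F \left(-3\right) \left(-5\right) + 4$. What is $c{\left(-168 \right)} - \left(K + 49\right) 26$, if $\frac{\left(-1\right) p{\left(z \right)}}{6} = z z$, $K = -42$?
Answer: $14942$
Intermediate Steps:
$p{\left(z \right)} = - 6 z^{2}$ ($p{\left(z \right)} = - 6 z z = - 6 z^{2}$)
$c{\left(F \right)} = 4 - 90 F$ ($c{\left(F \right)} = - 6 \left(-1\right)^{2} F \left(-3\right) \left(-5\right) + 4 = \left(-6\right) 1 F \left(-3\right) \left(-5\right) + 4 = - 6 F \left(-3\right) \left(-5\right) + 4 = 18 F \left(-5\right) + 4 = - 90 F + 4 = 4 - 90 F$)
$c{\left(-168 \right)} - \left(K + 49\right) 26 = \left(4 - -15120\right) - \left(-42 + 49\right) 26 = \left(4 + 15120\right) - 7 \cdot 26 = 15124 - 182 = 14942$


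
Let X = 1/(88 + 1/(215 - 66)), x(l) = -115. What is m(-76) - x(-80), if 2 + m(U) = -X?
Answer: 1481620/13113 ≈ 112.99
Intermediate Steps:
X = 149/13113 (X = 1/(88 + 1/149) = 1/(13113/149) = 149/13113 ≈ 0.011363)
m(U) = -26375/13113 (m(U) = -2 - 1*149/13113 = -2 - 149/13113 = -26375/13113)
m(-76) - x(-80) = -26375/13113 - 1*(-115) = -26375/13113 + 115 = 1481620/13113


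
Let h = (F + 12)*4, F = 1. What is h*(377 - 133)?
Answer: 12688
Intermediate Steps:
h = 52 (h = (1 + 12)*4 = 13*4 = 52)
h*(377 - 133) = 52*(377 - 133) = 52*244 = 12688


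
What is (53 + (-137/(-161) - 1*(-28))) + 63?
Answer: 23321/161 ≈ 144.85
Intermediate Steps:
(53 + (-137/(-161) - 1*(-28))) + 63 = (53 + (-137*(-1/161) + 28)) + 63 = (53 + (137/161 + 28)) + 63 = (53 + 4645/161) + 63 = 13178/161 + 63 = 23321/161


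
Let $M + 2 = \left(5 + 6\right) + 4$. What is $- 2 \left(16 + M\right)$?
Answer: $-58$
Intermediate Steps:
$M = 13$ ($M = -2 + \left(\left(5 + 6\right) + 4\right) = -2 + \left(11 + 4\right) = -2 + 15 = 13$)
$- 2 \left(16 + M\right) = - 2 \left(16 + 13\right) = \left(-2\right) 29 = -58$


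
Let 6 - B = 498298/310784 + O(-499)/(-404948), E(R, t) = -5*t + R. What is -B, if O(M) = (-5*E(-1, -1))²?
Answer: -69180961311/15731419904 ≈ -4.3976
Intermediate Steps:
E(R, t) = R - 5*t
O(M) = 400 (O(M) = (-5*(-1 - 5*(-1)))² = (-5*(-1 + 5))² = (-5*4)² = (-20)² = 400)
B = 69180961311/15731419904 (B = 6 - (498298/310784 + 400/(-404948)) = 6 - (498298*(1/310784) + 400*(-1/404948)) = 6 - (249149/155392 - 100/101237) = 6 - 1*25207558113/15731419904 = 6 - 25207558113/15731419904 = 69180961311/15731419904 ≈ 4.3976)
-B = -1*69180961311/15731419904 = -69180961311/15731419904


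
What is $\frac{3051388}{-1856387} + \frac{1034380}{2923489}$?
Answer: $- \frac{7000489667672}{5427126974243} \approx -1.2899$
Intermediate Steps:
$\frac{3051388}{-1856387} + \frac{1034380}{2923489} = 3051388 \left(- \frac{1}{1856387}\right) + 1034380 \cdot \frac{1}{2923489} = - \frac{3051388}{1856387} + \frac{1034380}{2923489} = - \frac{7000489667672}{5427126974243}$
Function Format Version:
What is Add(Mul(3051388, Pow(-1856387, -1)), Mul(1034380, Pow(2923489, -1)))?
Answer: Rational(-7000489667672, 5427126974243) ≈ -1.2899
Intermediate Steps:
Add(Mul(3051388, Pow(-1856387, -1)), Mul(1034380, Pow(2923489, -1))) = Add(Mul(3051388, Rational(-1, 1856387)), Mul(1034380, Rational(1, 2923489))) = Add(Rational(-3051388, 1856387), Rational(1034380, 2923489)) = Rational(-7000489667672, 5427126974243)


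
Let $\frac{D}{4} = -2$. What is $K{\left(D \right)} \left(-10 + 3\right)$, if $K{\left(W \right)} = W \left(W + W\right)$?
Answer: $-896$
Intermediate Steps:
$D = -8$ ($D = 4 \left(-2\right) = -8$)
$K{\left(W \right)} = 2 W^{2}$ ($K{\left(W \right)} = W 2 W = 2 W^{2}$)
$K{\left(D \right)} \left(-10 + 3\right) = 2 \left(-8\right)^{2} \left(-10 + 3\right) = 2 \cdot 64 \left(-7\right) = 128 \left(-7\right) = -896$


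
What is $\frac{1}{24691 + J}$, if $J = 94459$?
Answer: $\frac{1}{119150} \approx 8.3928 \cdot 10^{-6}$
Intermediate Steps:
$\frac{1}{24691 + J} = \frac{1}{24691 + 94459} = \frac{1}{119150}$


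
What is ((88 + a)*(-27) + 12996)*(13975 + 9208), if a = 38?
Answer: 222417702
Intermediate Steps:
((88 + a)*(-27) + 12996)*(13975 + 9208) = ((88 + 38)*(-27) + 12996)*(13975 + 9208) = (126*(-27) + 12996)*23183 = (-3402 + 12996)*23183 = 9594*23183 = 222417702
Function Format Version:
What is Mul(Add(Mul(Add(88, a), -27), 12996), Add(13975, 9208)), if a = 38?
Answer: 222417702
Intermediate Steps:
Mul(Add(Mul(Add(88, a), -27), 12996), Add(13975, 9208)) = Mul(Add(Mul(Add(88, 38), -27), 12996), Add(13975, 9208)) = Mul(Add(Mul(126, -27), 12996), 23183) = Mul(Add(-3402, 12996), 23183) = Mul(9594, 23183) = 222417702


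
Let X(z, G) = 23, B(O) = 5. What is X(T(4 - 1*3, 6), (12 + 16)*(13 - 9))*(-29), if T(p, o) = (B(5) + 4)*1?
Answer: -667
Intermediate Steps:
T(p, o) = 9 (T(p, o) = (5 + 4)*1 = 9*1 = 9)
X(T(4 - 1*3, 6), (12 + 16)*(13 - 9))*(-29) = 23*(-29) = -667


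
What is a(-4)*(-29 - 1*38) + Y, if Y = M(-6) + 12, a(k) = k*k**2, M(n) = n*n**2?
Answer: 4084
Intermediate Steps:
M(n) = n**3
a(k) = k**3
Y = -204 (Y = (-6)**3 + 12 = -216 + 12 = -204)
a(-4)*(-29 - 1*38) + Y = (-4)**3*(-29 - 1*38) - 204 = -64*(-29 - 38) - 204 = -64*(-67) - 204 = 4288 - 204 = 4084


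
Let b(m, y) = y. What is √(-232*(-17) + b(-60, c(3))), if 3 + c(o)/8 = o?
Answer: 2*√986 ≈ 62.801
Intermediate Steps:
c(o) = -24 + 8*o
√(-232*(-17) + b(-60, c(3))) = √(-232*(-17) + (-24 + 8*3)) = √(3944 + (-24 + 24)) = √(3944 + 0) = √3944 = 2*√986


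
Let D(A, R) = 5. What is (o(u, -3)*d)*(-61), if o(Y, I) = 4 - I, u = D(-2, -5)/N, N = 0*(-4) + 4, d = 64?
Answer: -27328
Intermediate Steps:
N = 4 (N = 0 + 4 = 4)
u = 5/4 ≈ 1.2500
(o(u, -3)*d)*(-61) = ((4 - 1*(-3))*64)*(-61) = ((4 + 3)*64)*(-61) = (7*64)*(-61) = 448*(-61) = -27328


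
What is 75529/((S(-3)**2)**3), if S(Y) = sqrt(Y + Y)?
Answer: -75529/216 ≈ -349.67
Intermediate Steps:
S(Y) = sqrt(2)*sqrt(Y) (S(Y) = sqrt(2*Y) = sqrt(2)*sqrt(Y))
75529/((S(-3)**2)**3) = 75529/(((sqrt(2)*sqrt(-3))**2)**3) = 75529/(((sqrt(2)*(I*sqrt(3)))**2)**3) = 75529/(((I*sqrt(6))**2)**3) = 75529/((-6)**3) = 75529/(-216) = 75529*(-1/216) = -75529/216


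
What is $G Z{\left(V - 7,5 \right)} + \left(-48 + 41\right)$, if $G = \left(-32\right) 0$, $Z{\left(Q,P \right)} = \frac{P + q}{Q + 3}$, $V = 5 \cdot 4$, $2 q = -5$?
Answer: $-7$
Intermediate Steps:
$q = - \frac{5}{2}$ ($q = \frac{1}{2} \left(-5\right) = - \frac{5}{2} \approx -2.5$)
$V = 20$
$Z{\left(Q,P \right)} = \frac{- \frac{5}{2} + P}{3 + Q}$ ($Z{\left(Q,P \right)} = \frac{P - \frac{5}{2}}{Q + 3} = \frac{- \frac{5}{2} + P}{3 + Q}$)
$G = 0$
$G Z{\left(V - 7,5 \right)} + \left(-48 + 41\right) = 0 \frac{- \frac{5}{2} + 5}{3 + \left(20 - 7\right)} + \left(-48 + 41\right) = 0 \frac{1}{3 + \left(20 - 7\right)} \frac{5}{2} - 7 = 0 \frac{1}{3 + 13} \cdot \frac{5}{2} - 7 = 0 \cdot \frac{1}{16} \cdot \frac{5}{2} - 7 = 0 \cdot \frac{5}{32} - 7 = 0 - 7 = -7$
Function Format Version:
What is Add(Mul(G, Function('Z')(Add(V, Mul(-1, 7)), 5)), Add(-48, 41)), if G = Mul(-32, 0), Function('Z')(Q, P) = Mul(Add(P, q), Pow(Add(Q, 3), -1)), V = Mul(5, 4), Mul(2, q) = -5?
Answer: -7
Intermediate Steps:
q = Rational(-5, 2) (q = Mul(Rational(1, 2), -5) = Rational(-5, 2) ≈ -2.5000)
V = 20
Function('Z')(Q, P) = Mul(Pow(Add(3, Q), -1), Add(Rational(-5, 2), P)) (Function('Z')(Q, P) = Mul(Add(P, Rational(-5, 2)), Pow(Add(Q, 3), -1)) = Mul(Add(Rational(-5, 2), P), Pow(Add(3, Q), -1)) = Mul(Pow(Add(3, Q), -1), Add(Rational(-5, 2), P)))
G = 0
Add(Mul(G, Function('Z')(Add(V, Mul(-1, 7)), 5)), Add(-48, 41)) = Add(Mul(0, Mul(Pow(Add(3, Add(20, Mul(-1, 7))), -1), Add(Rational(-5, 2), 5))), Add(-48, 41)) = Add(Mul(0, Mul(Pow(Add(3, Add(20, -7)), -1), Rational(5, 2))), -7) = Add(Mul(0, Mul(Pow(Add(3, 13), -1), Rational(5, 2))), -7) = Add(Mul(0, Mul(Pow(16, -1), Rational(5, 2))), -7) = Add(Mul(0, Mul(Rational(1, 16), Rational(5, 2))), -7) = Add(Mul(0, Rational(5, 32)), -7) = Add(0, -7) = -7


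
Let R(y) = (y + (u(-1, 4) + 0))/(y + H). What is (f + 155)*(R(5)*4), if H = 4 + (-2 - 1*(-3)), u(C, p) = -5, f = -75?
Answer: 0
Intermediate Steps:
H = 5 (H = 4 + (-2 + 3) = 4 + 1 = 5)
R(y) = (-5 + y)/(5 + y) (R(y) = (y + (-5 + 0))/(y + 5) = (y - 5)/(5 + y) = (-5 + y)/(5 + y))
(f + 155)*(R(5)*4) = (-75 + 155)*(((-5 + 5)/(5 + 5))*4) = 80*((0/10)*4) = 80*(((⅒)*0)*4) = 80*(0*4) = 80*0 = 0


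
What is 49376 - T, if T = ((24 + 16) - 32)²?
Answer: 49312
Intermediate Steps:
T = 64 (T = (40 - 32)² = 8² = 64)
49376 - T = 49376 - 1*64 = 49376 - 64 = 49312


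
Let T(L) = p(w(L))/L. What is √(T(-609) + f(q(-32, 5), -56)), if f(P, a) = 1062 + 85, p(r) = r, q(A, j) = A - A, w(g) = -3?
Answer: √47266926/203 ≈ 33.867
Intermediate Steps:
q(A, j) = 0
T(L) = -3/L
f(P, a) = 1147
√(T(-609) + f(q(-32, 5), -56)) = √(-3/(-609) + 1147) = √(-3*(-1/609) + 1147) = √(1/203 + 1147) = √(232842/203) = √47266926/203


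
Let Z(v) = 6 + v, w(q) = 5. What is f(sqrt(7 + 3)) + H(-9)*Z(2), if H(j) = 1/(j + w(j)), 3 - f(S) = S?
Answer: 1 - sqrt(10) ≈ -2.1623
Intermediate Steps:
f(S) = 3 - S
H(j) = 1/(5 + j) (H(j) = 1/(j + 5) = 1/(5 + j))
f(sqrt(7 + 3)) + H(-9)*Z(2) = (3 - sqrt(7 + 3)) + (6 + 2)/(5 - 9) = (3 - sqrt(10)) + 8/(-4) = (3 - sqrt(10)) - 1/4*8 = (3 - sqrt(10)) - 2 = 1 - sqrt(10)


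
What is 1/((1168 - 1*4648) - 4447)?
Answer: -1/7927 ≈ -0.00012615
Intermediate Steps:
1/((1168 - 1*4648) - 4447) = 1/((1168 - 4648) - 4447) = 1/(-3480 - 4447) = 1/(-7927) = -1/7927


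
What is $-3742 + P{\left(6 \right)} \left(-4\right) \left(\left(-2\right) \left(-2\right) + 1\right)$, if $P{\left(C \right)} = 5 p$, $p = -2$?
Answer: $-3542$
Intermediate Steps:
$P{\left(C \right)} = -10$ ($P{\left(C \right)} = 5 \left(-2\right) = -10$)
$-3742 + P{\left(6 \right)} \left(-4\right) \left(\left(-2\right) \left(-2\right) + 1\right) = -3742 + \left(-10\right) \left(-4\right) \left(\left(-2\right) \left(-2\right) + 1\right) = -3742 + 40 \left(4 + 1\right) = -3742 + 40 \cdot 5 = -3742 + 200 = -3542$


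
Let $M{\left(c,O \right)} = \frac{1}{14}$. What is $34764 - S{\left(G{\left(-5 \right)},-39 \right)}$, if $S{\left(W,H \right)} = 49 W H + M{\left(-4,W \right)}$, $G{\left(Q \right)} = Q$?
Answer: $\frac{352925}{14} \approx 25209.0$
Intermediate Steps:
$M{\left(c,O \right)} = \frac{1}{14}$
$S{\left(W,H \right)} = \frac{1}{14} + 49 H W$ ($S{\left(W,H \right)} = 49 W H + \frac{1}{14} = 49 H W + \frac{1}{14} = \frac{1}{14} + 49 H W$)
$34764 - S{\left(G{\left(-5 \right)},-39 \right)} = 34764 - \left(\frac{1}{14} + 49 \left(-39\right) \left(-5\right)\right) = 34764 - \left(\frac{1}{14} + 9555\right) = 34764 - \frac{133771}{14} = \frac{352925}{14}$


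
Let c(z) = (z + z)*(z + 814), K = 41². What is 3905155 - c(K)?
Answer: -4483035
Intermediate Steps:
K = 1681
c(z) = 2*z*(814 + z) (c(z) = (2*z)*(814 + z) = 2*z*(814 + z))
3905155 - c(K) = 3905155 - 2*1681*(814 + 1681) = 3905155 - 2*1681*2495 = 3905155 - 1*8388190 = 3905155 - 8388190 = -4483035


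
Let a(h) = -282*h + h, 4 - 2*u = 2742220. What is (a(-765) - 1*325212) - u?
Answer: 1260861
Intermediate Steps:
u = -1371108 (u = 2 - 1/2*2742220 = 2 - 1371110 = -1371108)
a(h) = -281*h
(a(-765) - 1*325212) - u = (-281*(-765) - 1*325212) - 1*(-1371108) = (214965 - 325212) + 1371108 = -110247 + 1371108 = 1260861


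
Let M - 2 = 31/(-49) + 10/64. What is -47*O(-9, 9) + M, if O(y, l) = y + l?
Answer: 2389/1568 ≈ 1.5236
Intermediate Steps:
O(y, l) = l + y
M = 2389/1568 (M = 2 + (31/(-49) + 10/64) = 2 + (31*(-1/49) + 10*(1/64)) = 2 + (-31/49 + 5/32) = 2 - 747/1568 = 2389/1568 ≈ 1.5236)
-47*O(-9, 9) + M = -47*(9 - 9) + 2389/1568 = -47*0 + 2389/1568 = 0 + 2389/1568 = 2389/1568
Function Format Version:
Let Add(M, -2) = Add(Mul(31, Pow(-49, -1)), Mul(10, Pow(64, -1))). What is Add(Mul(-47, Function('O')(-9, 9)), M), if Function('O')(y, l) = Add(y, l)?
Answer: Rational(2389, 1568) ≈ 1.5236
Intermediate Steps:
Function('O')(y, l) = Add(l, y)
M = Rational(2389, 1568) (M = Add(2, Add(Mul(31, Pow(-49, -1)), Mul(10, Pow(64, -1)))) = Add(2, Add(Mul(31, Rational(-1, 49)), Mul(10, Rational(1, 64)))) = Add(2, Add(Rational(-31, 49), Rational(5, 32))) = Add(2, Rational(-747, 1568)) = Rational(2389, 1568) ≈ 1.5236)
Add(Mul(-47, Function('O')(-9, 9)), M) = Add(Mul(-47, Add(9, -9)), Rational(2389, 1568)) = Add(Mul(-47, 0), Rational(2389, 1568)) = Add(0, Rational(2389, 1568)) = Rational(2389, 1568)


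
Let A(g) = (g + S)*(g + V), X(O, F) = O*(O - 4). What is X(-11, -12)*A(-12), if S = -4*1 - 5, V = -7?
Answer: 65835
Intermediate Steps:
S = -9 (S = -4 - 5 = -9)
X(O, F) = O*(-4 + O)
A(g) = (-9 + g)*(-7 + g) (A(g) = (g - 9)*(g - 7) = (-9 + g)*(-7 + g))
X(-11, -12)*A(-12) = (-11*(-4 - 11))*(63 + (-12)² - 16*(-12)) = (-11*(-15))*(63 + 144 + 192) = 165*399 = 65835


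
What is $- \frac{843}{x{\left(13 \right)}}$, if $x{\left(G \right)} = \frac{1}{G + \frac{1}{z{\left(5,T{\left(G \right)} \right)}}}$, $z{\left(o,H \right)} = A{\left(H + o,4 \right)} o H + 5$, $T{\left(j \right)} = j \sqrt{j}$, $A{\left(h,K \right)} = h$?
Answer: $- \frac{87239353573}{7960465} + \frac{3653 \sqrt{13}}{1592093} \approx -10959.0$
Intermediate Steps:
$T{\left(j \right)} = j^{\frac{3}{2}}$
$z{\left(o,H \right)} = 5 + H o \left(H + o\right)$ ($z{\left(o,H \right)} = \left(H + o\right) o H + 5 = o \left(H + o\right) H + 5 = H o \left(H + o\right) + 5 = 5 + H o \left(H + o\right)$)
$x{\left(G \right)} = \frac{1}{G + \frac{1}{5 + 5 G^{\frac{3}{2}} \left(5 + G^{\frac{3}{2}}\right)}}$ ($x{\left(G \right)} = \frac{1}{G + \frac{1}{5 + G^{\frac{3}{2}} \cdot 5 \left(G^{\frac{3}{2}} + 5\right)}} = \frac{1}{G + \frac{1}{5 + G^{\frac{3}{2}} \cdot 5 \left(5 + G^{\frac{3}{2}}\right)}} = \frac{1}{G + \frac{1}{5 + 5 G^{\frac{3}{2}} \left(5 + G^{\frac{3}{2}}\right)}}$)
$- \frac{843}{x{\left(13 \right)}} = - \frac{843}{5 \frac{1}{1 + 5 \cdot 13 + 5 \cdot 13^{4} + 25 \cdot 13^{\frac{5}{2}}} \left(1 + 13^{3} + 5 \cdot 13^{\frac{3}{2}}\right)} = - \frac{843}{5 \frac{1}{1 + 65 + 5 \cdot 28561 + 25 \cdot 169 \sqrt{13}} \left(1 + 2197 + 5 \cdot 13 \sqrt{13}\right)} = - \frac{843}{5 \frac{1}{1 + 65 + 142805 + 4225 \sqrt{13}} \left(1 + 2197 + 65 \sqrt{13}\right)} = - \frac{843}{5 \frac{1}{142871 + 4225 \sqrt{13}} \left(2198 + 65 \sqrt{13}\right)} = - 843 \frac{142871 + 4225 \sqrt{13}}{5 \left(2198 + 65 \sqrt{13}\right)} = - \frac{843 \left(142871 + 4225 \sqrt{13}\right)}{5 \left(2198 + 65 \sqrt{13}\right)}$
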